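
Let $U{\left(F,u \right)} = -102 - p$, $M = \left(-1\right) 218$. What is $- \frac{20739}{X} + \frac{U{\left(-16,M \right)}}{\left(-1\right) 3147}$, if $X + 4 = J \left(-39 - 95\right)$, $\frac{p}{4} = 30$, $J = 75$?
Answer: $\frac{22499207}{10546646} \approx 2.1333$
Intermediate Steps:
$p = 120$ ($p = 4 \cdot 30 = 120$)
$X = -10054$ ($X = -4 + 75 \left(-39 - 95\right) = -4 + 75 \left(-134\right) = -4 - 10050 = -10054$)
$M = -218$
$U{\left(F,u \right)} = -222$ ($U{\left(F,u \right)} = -102 - 120 = -222$)
$- \frac{20739}{X} + \frac{U{\left(-16,M \right)}}{\left(-1\right) 3147} = - \frac{20739}{-10054} - \frac{222}{\left(-1\right) 3147} = \left(-20739\right) \left(- \frac{1}{10054}\right) - \frac{222}{-3147} = \frac{20739}{10054} - - \frac{74}{1049} = \frac{20739}{10054} + \frac{74}{1049} = \frac{22499207}{10546646}$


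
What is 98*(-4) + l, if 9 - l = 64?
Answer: -447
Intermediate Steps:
l = -55 (l = 9 - 1*64 = 9 - 64 = -55)
98*(-4) + l = 98*(-4) - 55 = -392 - 55 = -447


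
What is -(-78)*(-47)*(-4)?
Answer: 14664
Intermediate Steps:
-(-78)*(-47)*(-4) = -78*47*(-4) = -3666*(-4) = 14664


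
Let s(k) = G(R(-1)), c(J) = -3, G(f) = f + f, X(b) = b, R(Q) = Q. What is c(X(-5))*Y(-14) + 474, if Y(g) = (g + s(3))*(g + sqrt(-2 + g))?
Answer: -198 + 192*I ≈ -198.0 + 192.0*I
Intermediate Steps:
G(f) = 2*f
s(k) = -2 (s(k) = 2*(-1) = -2)
Y(g) = (-2 + g)*(g + sqrt(-2 + g)) (Y(g) = (g - 2)*(g + sqrt(-2 + g)) = (-2 + g)*(g + sqrt(-2 + g)))
c(X(-5))*Y(-14) + 474 = -3*((-14)**2 - 2*(-14) - 2*sqrt(-2 - 14) - 14*sqrt(-2 - 14)) + 474 = -3*(196 + 28 - 8*I - 56*I) + 474 = -3*(224 - 64*I) + 474 = (-672 + 192*I) + 474 = -198 + 192*I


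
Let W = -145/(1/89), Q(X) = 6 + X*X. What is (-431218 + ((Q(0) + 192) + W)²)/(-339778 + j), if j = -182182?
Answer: -161036631/521960 ≈ -308.52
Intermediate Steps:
Q(X) = 6 + X²
W = -12905 (W = -145/1/89 = -145*89 = -12905)
(-431218 + ((Q(0) + 192) + W)²)/(-339778 + j) = (-431218 + (((6 + 0²) + 192) - 12905)²)/(-339778 - 182182) = (-431218 + (((6 + 0) + 192) - 12905)²)/(-521960) = (-431218 + ((6 + 192) - 12905)²)*(-1/521960) = (-431218 + (198 - 12905)²)*(-1/521960) = (-431218 + (-12707)²)*(-1/521960) = (-431218 + 161467849)*(-1/521960) = 161036631*(-1/521960) = -161036631/521960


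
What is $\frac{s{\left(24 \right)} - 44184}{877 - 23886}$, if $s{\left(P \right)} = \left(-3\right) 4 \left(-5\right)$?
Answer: $\frac{44124}{23009} \approx 1.9177$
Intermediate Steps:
$s{\left(P \right)} = 60$ ($s{\left(P \right)} = \left(-12\right) \left(-5\right) = 60$)
$\frac{s{\left(24 \right)} - 44184}{877 - 23886} = \frac{60 - 44184}{877 - 23886} = - \frac{44124}{-23009} = \left(-44124\right) \left(- \frac{1}{23009}\right) = \frac{44124}{23009}$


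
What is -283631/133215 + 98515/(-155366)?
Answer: -57190289671/20697081690 ≈ -2.7632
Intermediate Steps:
-283631/133215 + 98515/(-155366) = -283631*1/133215 + 98515*(-1/155366) = -283631/133215 - 98515/155366 = -57190289671/20697081690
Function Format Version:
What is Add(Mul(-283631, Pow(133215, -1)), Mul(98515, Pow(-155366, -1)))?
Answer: Rational(-57190289671, 20697081690) ≈ -2.7632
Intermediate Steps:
Add(Mul(-283631, Pow(133215, -1)), Mul(98515, Pow(-155366, -1))) = Add(Mul(-283631, Rational(1, 133215)), Mul(98515, Rational(-1, 155366))) = Add(Rational(-283631, 133215), Rational(-98515, 155366)) = Rational(-57190289671, 20697081690)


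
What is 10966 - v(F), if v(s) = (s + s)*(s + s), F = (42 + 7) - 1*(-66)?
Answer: -41934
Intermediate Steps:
F = 115 (F = 49 + 66 = 115)
v(s) = 4*s² (v(s) = (2*s)*(2*s) = 4*s²)
10966 - v(F) = 10966 - 4*115² = 10966 - 4*13225 = 10966 - 1*52900 = 10966 - 52900 = -41934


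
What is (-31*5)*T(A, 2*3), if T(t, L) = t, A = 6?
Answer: -930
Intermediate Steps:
(-31*5)*T(A, 2*3) = -31*5*6 = -155*6 = -930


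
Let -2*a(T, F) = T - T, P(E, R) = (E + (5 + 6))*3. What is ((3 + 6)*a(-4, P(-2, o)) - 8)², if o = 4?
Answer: 64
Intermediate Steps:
P(E, R) = 33 + 3*E (P(E, R) = (E + 11)*3 = (11 + E)*3 = 33 + 3*E)
a(T, F) = 0 (a(T, F) = -(T - T)/2 = -½*0 = 0)
((3 + 6)*a(-4, P(-2, o)) - 8)² = ((3 + 6)*0 - 8)² = (9*0 - 8)² = (0 - 8)² = (-8)² = 64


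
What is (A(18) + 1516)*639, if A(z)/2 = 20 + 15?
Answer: 1013454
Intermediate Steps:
A(z) = 70 (A(z) = 2*(20 + 15) = 2*35 = 70)
(A(18) + 1516)*639 = (70 + 1516)*639 = 1586*639 = 1013454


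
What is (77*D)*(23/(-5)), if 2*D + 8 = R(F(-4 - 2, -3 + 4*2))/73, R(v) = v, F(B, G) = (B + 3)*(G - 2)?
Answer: 1050203/730 ≈ 1438.6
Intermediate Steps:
F(B, G) = (-2 + G)*(3 + B) (F(B, G) = (3 + B)*(-2 + G) = (-2 + G)*(3 + B))
D = -593/146 (D = -4 + ((-6 - 2*(-4 - 2) + 3*(-3 + 4*2) + (-4 - 2)*(-3 + 4*2))/73)/2 = -4 + ((-6 - 2*(-6) + 3*(-3 + 8) - 6*(-3 + 8))*(1/73))/2 = -4 + ((-6 + 12 + 3*5 - 6*5)*(1/73))/2 = -4 + ((-6 + 12 + 15 - 30)*(1/73))/2 = -4 + (-9*1/73)/2 = -4 + (½)*(-9/73) = -4 - 9/146 = -593/146 ≈ -4.0616)
(77*D)*(23/(-5)) = (77*(-593/146))*(23/(-5)) = -1050203*(-1)/(146*5) = -45661/146*(-23/5) = 1050203/730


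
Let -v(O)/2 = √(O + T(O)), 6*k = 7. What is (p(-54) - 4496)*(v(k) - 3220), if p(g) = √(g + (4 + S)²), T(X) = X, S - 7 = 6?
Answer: 2*(4496 - √235)*(4830 + √21)/3 ≈ 1.4441e+7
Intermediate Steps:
S = 13 (S = 7 + 6 = 13)
k = 7/6 (k = (⅙)*7 = 7/6 ≈ 1.1667)
v(O) = -2*√2*√O (v(O) = -2*√(O + O) = -2*√2*√O)
p(g) = √(289 + g) (p(g) = √(g + (4 + 13)²) = √(g + 17²) = √(g + 289) = √(289 + g))
(p(-54) - 4496)*(v(k) - 3220) = (√(289 - 54) - 4496)*(-2*√2*√(7/6) - 3220) = (√235 - 4496)*(-2*√2*√42/6 - 3220) = (-4496 + √235)*(-2*√21/3 - 3220) = (-4496 + √235)*(-3220 - 2*√21/3)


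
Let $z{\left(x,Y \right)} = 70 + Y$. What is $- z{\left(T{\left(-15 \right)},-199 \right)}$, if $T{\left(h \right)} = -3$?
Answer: $129$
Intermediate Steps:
$- z{\left(T{\left(-15 \right)},-199 \right)} = - (70 - 199) = \left(-1\right) \left(-129\right) = 129$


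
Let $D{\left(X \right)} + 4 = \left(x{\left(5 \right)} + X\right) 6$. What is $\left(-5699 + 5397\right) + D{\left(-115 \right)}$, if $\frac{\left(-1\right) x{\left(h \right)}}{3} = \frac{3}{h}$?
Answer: $- \frac{5034}{5} \approx -1006.8$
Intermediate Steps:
$x{\left(h \right)} = - \frac{9}{h}$ ($x{\left(h \right)} = - 3 \frac{3}{h} = - \frac{9}{h}$)
$D{\left(X \right)} = - \frac{74}{5} + 6 X$ ($D{\left(X \right)} = -4 + \left(- \frac{9}{5} + X\right) 6 = -4 + \left(- \frac{54}{5} + 6 X\right) = - \frac{74}{5} + 6 X$)
$\left(-5699 + 5397\right) + D{\left(-115 \right)} = \left(-5699 + 5397\right) + \left(- \frac{74}{5} + 6 \left(-115\right)\right) = -302 - \frac{3524}{5} = - \frac{5034}{5}$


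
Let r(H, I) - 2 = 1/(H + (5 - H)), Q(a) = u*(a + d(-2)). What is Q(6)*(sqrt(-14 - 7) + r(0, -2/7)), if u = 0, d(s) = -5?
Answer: 0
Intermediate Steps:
Q(a) = 0 (Q(a) = 0*(a - 5) = 0*(-5 + a) = 0)
r(H, I) = 11/5 (r(H, I) = 2 + 1/(H + (5 - H)) = 2 + 1/5 = 11/5)
Q(6)*(sqrt(-14 - 7) + r(0, -2/7)) = 0*(sqrt(-14 - 7) + 11/5) = 0*(sqrt(-21) + 11/5) = 0*(I*sqrt(21) + 11/5) = 0*(11/5 + I*sqrt(21)) = 0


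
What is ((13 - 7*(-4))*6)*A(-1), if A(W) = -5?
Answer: -1230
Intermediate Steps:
((13 - 7*(-4))*6)*A(-1) = ((13 - 7*(-4))*6)*(-5) = ((13 - 1*(-28))*6)*(-5) = ((13 + 28)*6)*(-5) = (41*6)*(-5) = 246*(-5) = -1230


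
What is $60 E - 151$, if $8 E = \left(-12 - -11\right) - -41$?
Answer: $149$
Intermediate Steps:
$E = 5$ ($E = \frac{\left(-12 - -11\right) - -41}{8} = \frac{\left(-12 + 11\right) + 41}{8} = \frac{-1 + 41}{8} = \frac{1}{8} \cdot 40 = 5$)
$60 E - 151 = 60 \cdot 5 - 151 = 300 - 151 = 149$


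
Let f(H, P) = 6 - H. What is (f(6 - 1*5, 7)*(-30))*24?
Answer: -3600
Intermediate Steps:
(f(6 - 1*5, 7)*(-30))*24 = ((6 - (6 - 1*5))*(-30))*24 = ((6 - (6 - 5))*(-30))*24 = ((6 - 1*1)*(-30))*24 = ((6 - 1)*(-30))*24 = (5*(-30))*24 = -150*24 = -3600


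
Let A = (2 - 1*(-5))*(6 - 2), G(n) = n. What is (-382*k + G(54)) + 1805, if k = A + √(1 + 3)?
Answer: -9601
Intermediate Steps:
A = 28 (A = (2 + 5)*4 = 7*4 = 28)
k = 30 (k = 28 + √(1 + 3) = 28 + √4 = 28 + 2 = 30)
(-382*k + G(54)) + 1805 = (-382*30 + 54) + 1805 = (-11460 + 54) + 1805 = -11406 + 1805 = -9601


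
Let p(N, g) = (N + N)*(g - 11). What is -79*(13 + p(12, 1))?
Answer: 17933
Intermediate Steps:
p(N, g) = 2*N*(-11 + g) (p(N, g) = (2*N)*(-11 + g) = 2*N*(-11 + g))
-79*(13 + p(12, 1)) = -79*(13 + 2*12*(-11 + 1)) = -79*(13 + 2*12*(-10)) = -79*(13 - 240) = -79*(-227) = 17933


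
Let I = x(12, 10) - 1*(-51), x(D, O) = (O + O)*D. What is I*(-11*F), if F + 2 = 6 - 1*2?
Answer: -6402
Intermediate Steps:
x(D, O) = 2*D*O (x(D, O) = (2*O)*D = 2*D*O)
F = 2 (F = -2 + (6 - 1*2) = -2 + (6 - 2) = -2 + 4 = 2)
I = 291 (I = 2*12*10 - 1*(-51) = 240 + 51 = 291)
I*(-11*F) = 291*(-11*2) = 291*(-22) = -6402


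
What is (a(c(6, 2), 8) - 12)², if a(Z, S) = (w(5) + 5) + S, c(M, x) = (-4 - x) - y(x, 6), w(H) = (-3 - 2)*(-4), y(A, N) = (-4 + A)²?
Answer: 441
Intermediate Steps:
w(H) = 20 (w(H) = -5*(-4) = 20)
c(M, x) = -4 - x - (-4 + x)² (c(M, x) = (-4 - x) - (-4 + x)² = -4 - x - (-4 + x)²)
a(Z, S) = 25 + S (a(Z, S) = (20 + 5) + S = 25 + S)
(a(c(6, 2), 8) - 12)² = ((25 + 8) - 12)² = (33 - 12)² = 21² = 441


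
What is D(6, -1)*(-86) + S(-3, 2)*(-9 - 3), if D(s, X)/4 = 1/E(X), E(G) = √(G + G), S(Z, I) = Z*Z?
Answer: -108 + 172*I*√2 ≈ -108.0 + 243.24*I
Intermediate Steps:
S(Z, I) = Z²
E(G) = √2*√G (E(G) = √(2*G) = √2*√G)
D(s, X) = 2*√2/√X (D(s, X) = 4/((√2*√X)) = 4*(√2/(2*√X)) = 2*√2/√X)
D(6, -1)*(-86) + S(-3, 2)*(-9 - 3) = (2*√2/√(-1))*(-86) + (-3)²*(-9 - 3) = (2*√2*(-I))*(-86) + 9*(-12) = -2*I*√2*(-86) - 108 = 172*I*√2 - 108 = -108 + 172*I*√2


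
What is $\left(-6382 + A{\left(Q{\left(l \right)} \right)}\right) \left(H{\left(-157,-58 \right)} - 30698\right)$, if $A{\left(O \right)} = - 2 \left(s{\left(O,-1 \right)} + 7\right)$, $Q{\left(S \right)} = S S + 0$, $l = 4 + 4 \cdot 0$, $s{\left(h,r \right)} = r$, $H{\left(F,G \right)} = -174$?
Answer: $197395568$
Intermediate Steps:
$l = 4$ ($l = 4 + 0 = 4$)
$Q{\left(S \right)} = S^{2}$ ($Q{\left(S \right)} = S^{2} + 0 = S^{2}$)
$A{\left(O \right)} = -12$ ($A{\left(O \right)} = - 2 \left(-1 + 7\right) = \left(-2\right) 6 = -12$)
$\left(-6382 + A{\left(Q{\left(l \right)} \right)}\right) \left(H{\left(-157,-58 \right)} - 30698\right) = \left(-6382 - 12\right) \left(-174 - 30698\right) = \left(-6394\right) \left(-30872\right) = 197395568$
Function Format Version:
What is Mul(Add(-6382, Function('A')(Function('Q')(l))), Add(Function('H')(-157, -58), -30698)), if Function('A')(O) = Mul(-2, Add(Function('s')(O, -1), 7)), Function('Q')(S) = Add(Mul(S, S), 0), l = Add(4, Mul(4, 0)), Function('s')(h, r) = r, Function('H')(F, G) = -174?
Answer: 197395568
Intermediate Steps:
l = 4 (l = Add(4, 0) = 4)
Function('Q')(S) = Pow(S, 2) (Function('Q')(S) = Add(Pow(S, 2), 0) = Pow(S, 2))
Function('A')(O) = -12 (Function('A')(O) = Mul(-2, Add(-1, 7)) = Mul(-2, 6) = -12)
Mul(Add(-6382, Function('A')(Function('Q')(l))), Add(Function('H')(-157, -58), -30698)) = Mul(Add(-6382, -12), Add(-174, -30698)) = Mul(-6394, -30872) = 197395568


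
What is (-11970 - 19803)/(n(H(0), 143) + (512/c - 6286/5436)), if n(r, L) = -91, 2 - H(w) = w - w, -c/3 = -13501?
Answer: 1165933048014/3381280109 ≈ 344.82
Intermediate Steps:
c = 40503 (c = -3*(-13501) = 40503)
H(w) = 2 (H(w) = 2 - (w - w) = 2 - 1*0 = 2 + 0 = 2)
(-11970 - 19803)/(n(H(0), 143) + (512/c - 6286/5436)) = (-11970 - 19803)/(-91 + (512/40503 - 6286/5436)) = -31773/(-91 + (512*(1/40503) - 6286*1/5436)) = -31773/(-91 + (512/40503 - 3143/2718)) = -31773/(-91 - 41969771/36695718) = -31773/(-3381280109/36695718) = -31773*(-36695718/3381280109) = 1165933048014/3381280109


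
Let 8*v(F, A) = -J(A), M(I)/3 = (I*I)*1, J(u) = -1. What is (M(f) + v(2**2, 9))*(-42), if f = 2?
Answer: -2037/4 ≈ -509.25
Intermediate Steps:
M(I) = 3*I**2 (M(I) = 3*((I*I)*1) = 3*(I**2*1) = 3*I**2)
v(F, A) = 1/8 (v(F, A) = (-1*(-1))/8 = (1/8)*1 = 1/8)
(M(f) + v(2**2, 9))*(-42) = (3*2**2 + 1/8)*(-42) = (3*4 + 1/8)*(-42) = (12 + 1/8)*(-42) = (97/8)*(-42) = -2037/4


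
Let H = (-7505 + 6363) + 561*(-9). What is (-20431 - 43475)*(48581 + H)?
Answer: -2708975340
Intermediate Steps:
H = -6191 (H = -1142 - 5049 = -6191)
(-20431 - 43475)*(48581 + H) = (-20431 - 43475)*(48581 - 6191) = -63906*42390 = -2708975340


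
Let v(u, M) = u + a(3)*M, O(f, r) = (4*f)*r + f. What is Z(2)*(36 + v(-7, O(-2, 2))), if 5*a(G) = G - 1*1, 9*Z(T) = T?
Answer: 218/45 ≈ 4.8444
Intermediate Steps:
Z(T) = T/9
a(G) = -1/5 + G/5 (a(G) = (G - 1*1)/5 = (G - 1)/5 = (-1 + G)/5 = -1/5 + G/5)
O(f, r) = f + 4*f*r (O(f, r) = 4*f*r + f = f + 4*f*r)
v(u, M) = u + 2*M/5 (v(u, M) = u + (-1/5 + (1/5)*3)*M = u + (-1/5 + 3/5)*M = u + 2*M/5)
Z(2)*(36 + v(-7, O(-2, 2))) = ((1/9)*2)*(36 + (-7 + 2*(-2*(1 + 4*2))/5)) = 2*(36 + (-7 + 2*(-2*(1 + 8))/5))/9 = 2*(36 + (-7 + 2*(-2*9)/5))/9 = 2*(36 + (-7 + (2/5)*(-18)))/9 = 2*(36 + (-7 - 36/5))/9 = 2*(36 - 71/5)/9 = (2/9)*(109/5) = 218/45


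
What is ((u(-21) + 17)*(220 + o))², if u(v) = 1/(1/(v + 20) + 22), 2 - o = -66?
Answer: 1181159424/49 ≈ 2.4105e+7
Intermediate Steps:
o = 68 (o = 2 - 1*(-66) = 2 + 66 = 68)
u(v) = 1/(22 + 1/(20 + v)) (u(v) = 1/(1/(20 + v) + 22) = 1/(22 + 1/(20 + v)))
((u(-21) + 17)*(220 + o))² = (((20 - 21)/(441 + 22*(-21)) + 17)*(220 + 68))² = ((-1/(441 - 462) + 17)*288)² = ((-1/(-21) + 17)*288)² = ((-1/21*(-1) + 17)*288)² = ((1/21 + 17)*288)² = ((358/21)*288)² = (34368/7)² = 1181159424/49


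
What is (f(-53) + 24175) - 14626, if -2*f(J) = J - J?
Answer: 9549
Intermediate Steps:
f(J) = 0 (f(J) = -(J - J)/2 = -½*0 = 0)
(f(-53) + 24175) - 14626 = (0 + 24175) - 14626 = 24175 - 14626 = 9549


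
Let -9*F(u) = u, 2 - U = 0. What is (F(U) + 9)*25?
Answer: 1975/9 ≈ 219.44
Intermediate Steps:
U = 2 (U = 2 - 1*0 = 2 + 0 = 2)
F(u) = -u/9
(F(U) + 9)*25 = (-1/9*2 + 9)*25 = (-2/9 + 9)*25 = (79/9)*25 = 1975/9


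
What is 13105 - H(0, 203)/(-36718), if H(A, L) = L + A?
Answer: 481189593/36718 ≈ 13105.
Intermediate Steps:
H(A, L) = A + L
13105 - H(0, 203)/(-36718) = 13105 - (0 + 203)/(-36718) = 13105 - 203*(-1)/36718 = 13105 - 1*(-203/36718) = 13105 + 203/36718 = 481189593/36718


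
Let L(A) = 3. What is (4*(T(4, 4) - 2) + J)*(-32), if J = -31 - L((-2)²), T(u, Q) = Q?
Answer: 832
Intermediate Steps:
J = -34 (J = -31 - 1*3 = -31 - 3 = -34)
(4*(T(4, 4) - 2) + J)*(-32) = (4*(4 - 2) - 34)*(-32) = (4*2 - 34)*(-32) = (8 - 34)*(-32) = -26*(-32) = 832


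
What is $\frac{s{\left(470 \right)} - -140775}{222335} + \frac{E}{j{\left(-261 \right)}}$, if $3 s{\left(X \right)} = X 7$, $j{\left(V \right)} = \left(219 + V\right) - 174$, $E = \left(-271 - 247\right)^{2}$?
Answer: $- \frac{2981358613}{2401218} \approx -1241.6$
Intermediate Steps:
$E = 268324$ ($E = \left(-518\right)^{2} = 268324$)
$j{\left(V \right)} = 45 + V$
$s{\left(X \right)} = \frac{7 X}{3}$ ($s{\left(X \right)} = \frac{X 7}{3} = \frac{7 X}{3}$)
$\frac{s{\left(470 \right)} - -140775}{222335} + \frac{E}{j{\left(-261 \right)}} = \frac{\frac{7}{3} \cdot 470 - -140775}{222335} + \frac{268324}{45 - 261} = \left(\frac{3290}{3} + 140775\right) \frac{1}{222335} + \frac{268324}{-216} = \frac{425615}{3} \cdot \frac{1}{222335} + 268324 \left(- \frac{1}{216}\right) = \frac{85123}{133401} - \frac{67081}{54} = - \frac{2981358613}{2401218}$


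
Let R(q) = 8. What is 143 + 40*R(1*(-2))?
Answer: 463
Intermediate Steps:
143 + 40*R(1*(-2)) = 143 + 40*8 = 143 + 320 = 463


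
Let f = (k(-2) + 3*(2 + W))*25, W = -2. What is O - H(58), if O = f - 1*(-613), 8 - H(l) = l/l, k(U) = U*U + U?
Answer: 656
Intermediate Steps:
k(U) = U + U**2 (k(U) = U**2 + U = U + U**2)
f = 50 (f = (-2*(1 - 2) + 3*(2 - 2))*25 = (-2*(-1) + 3*0)*25 = (2 + 0)*25 = 2*25 = 50)
H(l) = 7 (H(l) = 8 - l/l = 8 - 1*1 = 8 - 1 = 7)
O = 663 (O = 50 - 1*(-613) = 50 + 613 = 663)
O - H(58) = 663 - 1*7 = 663 - 7 = 656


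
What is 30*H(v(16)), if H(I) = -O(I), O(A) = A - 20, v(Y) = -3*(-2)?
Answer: 420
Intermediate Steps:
v(Y) = 6
O(A) = -20 + A
H(I) = 20 - I (H(I) = -(-20 + I) = 20 - I)
30*H(v(16)) = 30*(20 - 1*6) = 30*(20 - 6) = 30*14 = 420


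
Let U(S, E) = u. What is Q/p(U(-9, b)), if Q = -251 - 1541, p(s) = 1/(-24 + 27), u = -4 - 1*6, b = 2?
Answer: -5376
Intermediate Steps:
u = -10 (u = -4 - 6 = -10)
U(S, E) = -10
p(s) = 1/3
Q = -1792
Q/p(U(-9, b)) = -1792/1/3 = -1792*3 = -5376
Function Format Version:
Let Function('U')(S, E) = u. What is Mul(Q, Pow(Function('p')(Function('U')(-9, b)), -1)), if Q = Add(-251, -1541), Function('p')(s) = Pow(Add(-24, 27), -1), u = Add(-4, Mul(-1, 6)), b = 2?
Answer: -5376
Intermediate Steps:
u = -10 (u = Add(-4, -6) = -10)
Function('U')(S, E) = -10
Function('p')(s) = Rational(1, 3) (Function('p')(s) = Pow(3, -1) = Rational(1, 3))
Q = -1792
Mul(Q, Pow(Function('p')(Function('U')(-9, b)), -1)) = Mul(-1792, Pow(Rational(1, 3), -1)) = Mul(-1792, 3) = -5376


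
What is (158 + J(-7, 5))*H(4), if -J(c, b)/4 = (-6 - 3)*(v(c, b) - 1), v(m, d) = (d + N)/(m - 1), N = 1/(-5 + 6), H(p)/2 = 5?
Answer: 950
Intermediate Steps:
H(p) = 10 (H(p) = 2*5 = 10)
N = 1 (N = 1/1 = 1)
v(m, d) = (1 + d)/(-1 + m) (v(m, d) = (d + 1)/(m - 1) = (1 + d)/(-1 + m))
J(c, b) = -36 + 36*(1 + b)/(-1 + c) (J(c, b) = -4*(-6 - 3)*((1 + b)/(-1 + c) - 1) = -(-36)*(-1 + (1 + b)/(-1 + c)) = -4*(9 - 9*(1 + b)/(-1 + c)) = -36 + 36*(1 + b)/(-1 + c))
(158 + J(-7, 5))*H(4) = (158 + 36*(2 + 5 - 1*(-7))/(-1 - 7))*10 = (158 + 36*(2 + 5 + 7)/(-8))*10 = (158 + 36*(-⅛)*14)*10 = (158 - 63)*10 = 95*10 = 950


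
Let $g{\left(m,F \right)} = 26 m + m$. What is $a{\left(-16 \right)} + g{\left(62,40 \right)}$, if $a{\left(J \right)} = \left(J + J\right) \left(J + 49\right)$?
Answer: $618$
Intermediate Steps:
$a{\left(J \right)} = 2 J \left(49 + J\right)$
$g{\left(m,F \right)} = 27 m$
$a{\left(-16 \right)} + g{\left(62,40 \right)} = 2 \left(-16\right) \left(49 - 16\right) + 27 \cdot 62 = 2 \left(-16\right) 33 + 1674 = -1056 + 1674 = 618$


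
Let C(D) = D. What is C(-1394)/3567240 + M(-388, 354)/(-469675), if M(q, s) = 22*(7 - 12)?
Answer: -5246611/33508868940 ≈ -0.00015657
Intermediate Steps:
M(q, s) = -110 (M(q, s) = 22*(-5) = -110)
C(-1394)/3567240 + M(-388, 354)/(-469675) = -1394/3567240 - 110/(-469675) = -1394*1/3567240 - 110*(-1/469675) = -697/1783620 + 22/93935 = -5246611/33508868940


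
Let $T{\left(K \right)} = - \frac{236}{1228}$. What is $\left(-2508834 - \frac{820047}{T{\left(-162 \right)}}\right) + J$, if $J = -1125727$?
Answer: $\frac{37315330}{59} \approx 6.3246 \cdot 10^{5}$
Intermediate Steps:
$T{\left(K \right)} = - \frac{59}{307}$ ($T{\left(K \right)} = \left(-236\right) \frac{1}{1228} = - \frac{59}{307}$)
$\left(-2508834 - \frac{820047}{T{\left(-162 \right)}}\right) + J = \left(-2508834 - \frac{820047}{- \frac{59}{307}}\right) - 1125727 = \left(-2508834 - - \frac{251754429}{59}\right) - 1125727 = \left(-2508834 + \frac{251754429}{59}\right) - 1125727 = \frac{103733223}{59} - 1125727 = \frac{37315330}{59}$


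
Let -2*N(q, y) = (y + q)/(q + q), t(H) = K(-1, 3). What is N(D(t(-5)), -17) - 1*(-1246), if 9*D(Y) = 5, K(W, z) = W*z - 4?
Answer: 6267/5 ≈ 1253.4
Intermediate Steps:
K(W, z) = -4 + W*z
t(H) = -7 (t(H) = -4 - 1*3 = -4 - 3 = -7)
D(Y) = 5/9 (D(Y) = (⅑)*5 = 5/9)
N(q, y) = -(q + y)/(4*q) (N(q, y) = -(y + q)/(2*(q + q)) = -(q + y)/(2*(2*q)) = -(q + y)*1/(2*q)/2 = -(q + y)/(4*q))
N(D(t(-5)), -17) - 1*(-1246) = (-1*5/9 - 1*(-17))/(4*(5/9)) - 1*(-1246) = (¼)*(9/5)*(-5/9 + 17) + 1246 = (¼)*(9/5)*(148/9) + 1246 = 37/5 + 1246 = 6267/5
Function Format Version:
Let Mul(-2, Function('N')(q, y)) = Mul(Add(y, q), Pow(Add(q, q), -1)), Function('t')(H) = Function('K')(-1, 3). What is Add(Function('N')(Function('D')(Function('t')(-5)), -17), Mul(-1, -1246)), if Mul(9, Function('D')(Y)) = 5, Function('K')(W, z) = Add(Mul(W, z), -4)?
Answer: Rational(6267, 5) ≈ 1253.4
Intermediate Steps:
Function('K')(W, z) = Add(-4, Mul(W, z))
Function('t')(H) = -7 (Function('t')(H) = Add(-4, Mul(-1, 3)) = Add(-4, -3) = -7)
Function('D')(Y) = Rational(5, 9) (Function('D')(Y) = Mul(Rational(1, 9), 5) = Rational(5, 9))
Function('N')(q, y) = Mul(Rational(-1, 4), Pow(q, -1), Add(q, y)) (Function('N')(q, y) = Mul(Rational(-1, 2), Mul(Add(y, q), Pow(Add(q, q), -1))) = Mul(Rational(-1, 2), Mul(Add(q, y), Pow(Mul(2, q), -1))) = Mul(Rational(-1, 2), Mul(Add(q, y), Mul(Rational(1, 2), Pow(q, -1)))) = Mul(Rational(-1, 2), Mul(Rational(1, 2), Pow(q, -1), Add(q, y))) = Mul(Rational(-1, 4), Pow(q, -1), Add(q, y)))
Add(Function('N')(Function('D')(Function('t')(-5)), -17), Mul(-1, -1246)) = Add(Mul(Rational(1, 4), Pow(Rational(5, 9), -1), Add(Mul(-1, Rational(5, 9)), Mul(-1, -17))), Mul(-1, -1246)) = Add(Mul(Rational(1, 4), Rational(9, 5), Add(Rational(-5, 9), 17)), 1246) = Add(Mul(Rational(1, 4), Rational(9, 5), Rational(148, 9)), 1246) = Add(Rational(37, 5), 1246) = Rational(6267, 5)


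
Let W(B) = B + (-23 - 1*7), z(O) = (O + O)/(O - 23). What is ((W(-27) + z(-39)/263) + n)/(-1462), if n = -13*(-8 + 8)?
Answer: 232341/5959843 ≈ 0.038984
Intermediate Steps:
z(O) = 2*O/(-23 + O) (z(O) = (2*O)/(-23 + O) = 2*O/(-23 + O))
W(B) = -30 + B (W(B) = B + (-23 - 7) = B - 30 = -30 + B)
n = 0 (n = -13*0 = 0)
((W(-27) + z(-39)/263) + n)/(-1462) = (((-30 - 27) + (2*(-39)/(-23 - 39))/263) + 0)/(-1462) = ((-57 + (2*(-39)/(-62))*(1/263)) + 0)*(-1/1462) = ((-57 + (2*(-39)*(-1/62))*(1/263)) + 0)*(-1/1462) = ((-57 + (39/31)*(1/263)) + 0)*(-1/1462) = ((-57 + 39/8153) + 0)*(-1/1462) = (-464682/8153 + 0)*(-1/1462) = -464682/8153*(-1/1462) = 232341/5959843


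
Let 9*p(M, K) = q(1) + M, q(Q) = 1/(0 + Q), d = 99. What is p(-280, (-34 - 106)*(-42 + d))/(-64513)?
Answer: 31/64513 ≈ 0.00048052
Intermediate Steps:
q(Q) = 1/Q
p(M, K) = 1/9 + M/9 (p(M, K) = (1/1 + M)/9 = (1 + M)/9 = 1/9 + M/9)
p(-280, (-34 - 106)*(-42 + d))/(-64513) = (1/9 + (1/9)*(-280))/(-64513) = (1/9 - 280/9)*(-1/64513) = -31*(-1/64513) = 31/64513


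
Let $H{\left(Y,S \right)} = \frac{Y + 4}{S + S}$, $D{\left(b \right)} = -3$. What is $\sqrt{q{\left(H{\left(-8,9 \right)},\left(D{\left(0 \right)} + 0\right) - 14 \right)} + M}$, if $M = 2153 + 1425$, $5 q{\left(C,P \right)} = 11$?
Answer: $\frac{9 \sqrt{1105}}{5} \approx 59.835$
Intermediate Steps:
$H{\left(Y,S \right)} = \frac{4 + Y}{2 S}$
$q{\left(C,P \right)} = \frac{11}{5}$ ($q{\left(C,P \right)} = \frac{1}{5} \cdot 11 = \frac{11}{5}$)
$M = 3578$
$\sqrt{q{\left(H{\left(-8,9 \right)},\left(D{\left(0 \right)} + 0\right) - 14 \right)} + M} = \sqrt{\frac{11}{5} + 3578} = \sqrt{\frac{17901}{5}} = \frac{9 \sqrt{1105}}{5}$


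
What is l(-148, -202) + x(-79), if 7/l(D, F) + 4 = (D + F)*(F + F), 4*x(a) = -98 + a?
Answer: -3128383/70698 ≈ -44.250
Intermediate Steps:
x(a) = -49/2 + a/4 (x(a) = (-98 + a)/4 = -49/2 + a/4)
l(D, F) = 7/(-4 + 2*F*(D + F)) (l(D, F) = 7/(-4 + (D + F)*(F + F)) = 7/(-4 + (D + F)*(2*F)) = 7/(-4 + 2*F*(D + F)))
l(-148, -202) + x(-79) = 7/(2*(-2 + (-202)² - 148*(-202))) + (-49/2 + (¼)*(-79)) = 7/(2*(-2 + 40804 + 29896)) + (-49/2 - 79/4) = (7/2)/70698 - 177/4 = (7/2)*(1/70698) - 177/4 = 7/141396 - 177/4 = -3128383/70698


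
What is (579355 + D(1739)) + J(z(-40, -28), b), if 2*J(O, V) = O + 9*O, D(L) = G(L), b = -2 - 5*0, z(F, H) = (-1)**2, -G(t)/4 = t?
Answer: 572404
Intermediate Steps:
G(t) = -4*t
z(F, H) = 1
b = -2 (b = -2 + 0 = -2)
D(L) = -4*L
J(O, V) = 5*O (J(O, V) = (O + 9*O)/2 = (10*O)/2 = 5*O)
(579355 + D(1739)) + J(z(-40, -28), b) = (579355 - 4*1739) + 5*1 = (579355 - 6956) + 5 = 572399 + 5 = 572404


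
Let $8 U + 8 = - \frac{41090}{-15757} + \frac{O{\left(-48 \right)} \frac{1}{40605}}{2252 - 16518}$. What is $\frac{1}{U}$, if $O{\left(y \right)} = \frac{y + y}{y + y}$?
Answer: $- \frac{10431510907440}{7031190550591} \approx -1.4836$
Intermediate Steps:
$O{\left(y \right)} = 1$ ($O{\left(y \right)} = \frac{2 y}{2 y} = 2 y \frac{1}{2 y} = 1$)
$U = - \frac{7031190550591}{10431510907440}$ ($U = -1 + \frac{- \frac{41090}{-15757} + \frac{1 \cdot \frac{1}{40605}}{2252 - 16518}}{8} = -1 + \frac{\left(-41090\right) \left(- \frac{1}{15757}\right) + \frac{1 \cdot \frac{1}{40605}}{-14266}}{8} = -1 + \frac{\frac{5870}{2251} + \frac{1}{40605} \left(- \frac{1}{14266}\right)}{8} = -1 + \frac{\frac{5870}{2251} - \frac{1}{579270930}}{8} = -1 + \frac{1}{8} \cdot \frac{3400320356849}{1303938863430} = -1 + \frac{3400320356849}{10431510907440} = - \frac{7031190550591}{10431510907440} \approx -0.67403$)
$\frac{1}{U} = \frac{1}{- \frac{7031190550591}{10431510907440}} = - \frac{10431510907440}{7031190550591}$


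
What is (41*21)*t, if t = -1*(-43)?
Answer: 37023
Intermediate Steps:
t = 43
(41*21)*t = (41*21)*43 = 861*43 = 37023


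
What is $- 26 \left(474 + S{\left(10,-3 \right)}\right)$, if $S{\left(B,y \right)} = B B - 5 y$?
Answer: $-15314$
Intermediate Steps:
$S{\left(B,y \right)} = B^{2} - 5 y$
$- 26 \left(474 + S{\left(10,-3 \right)}\right) = - 26 \left(474 - \left(-15 - 10^{2}\right)\right) = - 26 \left(474 + \left(100 + 15\right)\right) = - 26 \left(474 + 115\right) = \left(-26\right) 589 = -15314$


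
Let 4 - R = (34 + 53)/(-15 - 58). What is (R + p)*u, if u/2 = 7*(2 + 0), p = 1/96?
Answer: 255199/1752 ≈ 145.66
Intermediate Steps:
p = 1/96 ≈ 0.010417
u = 28 (u = 2*(7*(2 + 0)) = 2*(7*2) = 2*14 = 28)
R = 379/73 (R = 4 - (34 + 53)/(-15 - 58) = 4 - 87/(-73) = 4 - 87*(-1)/73 = 4 - 1*(-87/73) = 4 + 87/73 = 379/73 ≈ 5.1918)
(R + p)*u = (379/73 + 1/96)*28 = (36457/7008)*28 = 255199/1752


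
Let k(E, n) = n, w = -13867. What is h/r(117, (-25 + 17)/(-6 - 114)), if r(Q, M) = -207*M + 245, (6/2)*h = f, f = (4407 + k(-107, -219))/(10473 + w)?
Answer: -1745/980866 ≈ -0.0017790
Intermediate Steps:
f = -2094/1697 (f = (4407 - 219)/(10473 - 13867) = 4188/(-3394) = 4188*(-1/3394) = -2094/1697 ≈ -1.2339)
h = -698/1697 (h = (⅓)*(-2094/1697) = -698/1697 ≈ -0.41131)
r(Q, M) = 245 - 207*M
h/r(117, (-25 + 17)/(-6 - 114)) = -698/(1697*(245 - 207*(-25 + 17)/(-6 - 114))) = -698/(1697*(245 - (-1656)/(-120))) = -698/(1697*(245 - (-1656)*(-1)/120)) = -698/(1697*(245 - 207*1/15)) = -698/(1697*(245 - 69/5)) = -698/(1697*1156/5) = -698/1697*5/1156 = -1745/980866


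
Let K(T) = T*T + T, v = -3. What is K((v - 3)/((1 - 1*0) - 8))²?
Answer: 6084/2401 ≈ 2.5339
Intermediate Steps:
K(T) = T + T² (K(T) = T² + T = T + T²)
K((v - 3)/((1 - 1*0) - 8))² = (((-3 - 3)/((1 - 1*0) - 8))*(1 + (-3 - 3)/((1 - 1*0) - 8)))² = ((-6/((1 + 0) - 8))*(1 - 6/((1 + 0) - 8)))² = ((-6/(1 - 8))*(1 - 6/(1 - 8)))² = ((-6/(-7))*(1 - 6/(-7)))² = ((-6*(-⅐))*(1 - 6*(-⅐)))² = (6*(1 + 6/7)/7)² = ((6/7)*(13/7))² = (78/49)² = 6084/2401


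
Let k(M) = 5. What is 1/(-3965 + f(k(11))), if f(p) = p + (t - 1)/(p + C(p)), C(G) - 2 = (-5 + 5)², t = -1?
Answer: -7/27722 ≈ -0.00025251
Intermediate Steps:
C(G) = 2 (C(G) = 2 + (-5 + 5)² = 2 + 0² = 2 + 0 = 2)
f(p) = p - 2/(2 + p) (f(p) = p + (-1 - 1)/(p + 2) = p - 2/(2 + p))
1/(-3965 + f(k(11))) = 1/(-3965 + (-2 + 5² + 2*5)/(2 + 5)) = 1/(-3965 + (-2 + 25 + 10)/7) = 1/(-3965 + (⅐)*33) = 1/(-3965 + 33/7) = 1/(-27722/7) = -7/27722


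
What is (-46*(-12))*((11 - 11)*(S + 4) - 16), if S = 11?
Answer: -8832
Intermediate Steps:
(-46*(-12))*((11 - 11)*(S + 4) - 16) = (-46*(-12))*((11 - 11)*(11 + 4) - 16) = 552*(0*15 - 16) = 552*(0 - 16) = 552*(-16) = -8832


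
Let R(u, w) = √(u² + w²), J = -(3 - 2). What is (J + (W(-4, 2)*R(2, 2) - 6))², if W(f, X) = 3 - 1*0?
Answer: 121 - 84*√2 ≈ 2.2061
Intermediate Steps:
W(f, X) = 3 (W(f, X) = 3 + 0 = 3)
J = -1 (J = -1*1 = -1)
(J + (W(-4, 2)*R(2, 2) - 6))² = (-1 + (3*√(2² + 2²) - 6))² = (-1 + (3*√(4 + 4) - 6))² = (-1 + (3*√8 - 6))² = (-1 + (3*(2*√2) - 6))² = (-1 + (6*√2 - 6))² = (-1 + (-6 + 6*√2))² = (-7 + 6*√2)²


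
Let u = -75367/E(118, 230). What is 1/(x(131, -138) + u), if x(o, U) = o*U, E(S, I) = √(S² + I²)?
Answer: -1208044272/21833344164527 + 150734*√16706/21833344164527 ≈ -5.4438e-5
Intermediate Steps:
E(S, I) = √(I² + S²)
x(o, U) = U*o
u = -75367*√16706/33412 (u = -75367/√(230² + 118²) = -75367/√(52900 + 13924) = -75367*√16706/33412 ≈ -291.55)
1/(x(131, -138) + u) = 1/(-138*131 - 75367*√16706/33412) = 1/(-18078 - 75367*√16706/33412)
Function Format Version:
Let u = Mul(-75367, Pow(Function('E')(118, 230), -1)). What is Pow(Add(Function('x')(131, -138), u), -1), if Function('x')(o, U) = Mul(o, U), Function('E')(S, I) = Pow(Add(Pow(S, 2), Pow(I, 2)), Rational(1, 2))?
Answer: Add(Rational(-1208044272, 21833344164527), Mul(Rational(150734, 21833344164527), Pow(16706, Rational(1, 2)))) ≈ -5.4438e-5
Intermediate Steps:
Function('E')(S, I) = Pow(Add(Pow(I, 2), Pow(S, 2)), Rational(1, 2))
Function('x')(o, U) = Mul(U, o)
u = Mul(Rational(-75367, 33412), Pow(16706, Rational(1, 2))) (u = Mul(-75367, Pow(Pow(Add(Pow(230, 2), Pow(118, 2)), Rational(1, 2)), -1)) = Mul(-75367, Pow(Pow(Add(52900, 13924), Rational(1, 2)), -1)) = Mul(-75367, Pow(Pow(66824, Rational(1, 2)), -1)) = Mul(-75367, Pow(Mul(2, Pow(16706, Rational(1, 2))), -1)) = Mul(-75367, Mul(Rational(1, 33412), Pow(16706, Rational(1, 2)))) = Mul(Rational(-75367, 33412), Pow(16706, Rational(1, 2))) ≈ -291.55)
Pow(Add(Function('x')(131, -138), u), -1) = Pow(Add(Mul(-138, 131), Mul(Rational(-75367, 33412), Pow(16706, Rational(1, 2)))), -1) = Pow(Add(-18078, Mul(Rational(-75367, 33412), Pow(16706, Rational(1, 2)))), -1)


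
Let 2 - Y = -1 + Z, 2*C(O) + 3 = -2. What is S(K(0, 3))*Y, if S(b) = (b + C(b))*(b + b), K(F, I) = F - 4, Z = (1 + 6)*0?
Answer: 156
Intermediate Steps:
C(O) = -5/2 (C(O) = -3/2 + (½)*(-2) = -3/2 - 1 = -5/2)
Z = 0 (Z = 7*0 = 0)
K(F, I) = -4 + F
S(b) = 2*b*(-5/2 + b) (S(b) = (b - 5/2)*(b + b) = (-5/2 + b)*(2*b) = 2*b*(-5/2 + b))
Y = 3 (Y = 2 - (-1 + 0) = 2 - 1*(-1) = 2 + 1 = 3)
S(K(0, 3))*Y = ((-4 + 0)*(-5 + 2*(-4 + 0)))*3 = -4*(-5 + 2*(-4))*3 = -4*(-5 - 8)*3 = -4*(-13)*3 = 52*3 = 156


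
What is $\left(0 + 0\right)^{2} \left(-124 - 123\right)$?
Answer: $0$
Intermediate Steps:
$\left(0 + 0\right)^{2} \left(-124 - 123\right) = 0^{2} \left(-247\right) = 0 \left(-247\right) = 0$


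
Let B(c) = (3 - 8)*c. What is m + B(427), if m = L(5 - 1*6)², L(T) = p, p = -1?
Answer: -2134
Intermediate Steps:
L(T) = -1
B(c) = -5*c
m = 1 (m = (-1)² = 1)
m + B(427) = 1 - 5*427 = 1 - 2135 = -2134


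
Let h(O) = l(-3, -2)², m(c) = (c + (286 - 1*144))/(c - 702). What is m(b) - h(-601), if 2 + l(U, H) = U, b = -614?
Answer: -8107/329 ≈ -24.641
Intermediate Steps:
m(c) = (142 + c)/(-702 + c) (m(c) = (c + (286 - 144))/(-702 + c) = (c + 142)/(-702 + c) = (142 + c)/(-702 + c))
l(U, H) = -2 + U
h(O) = 25 (h(O) = (-2 - 3)² = (-5)² = 25)
m(b) - h(-601) = (142 - 614)/(-702 - 614) - 1*25 = -472/(-1316) - 25 = -1/1316*(-472) - 25 = 118/329 - 25 = -8107/329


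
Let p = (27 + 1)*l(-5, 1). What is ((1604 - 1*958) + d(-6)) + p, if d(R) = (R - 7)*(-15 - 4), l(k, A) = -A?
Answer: 865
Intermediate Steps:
p = -28 (p = (27 + 1)*(-1*1) = 28*(-1) = -28)
d(R) = 133 - 19*R (d(R) = (-7 + R)*(-19) = 133 - 19*R)
((1604 - 1*958) + d(-6)) + p = ((1604 - 1*958) + (133 - 19*(-6))) - 28 = ((1604 - 958) + (133 + 114)) - 28 = (646 + 247) - 28 = 893 - 28 = 865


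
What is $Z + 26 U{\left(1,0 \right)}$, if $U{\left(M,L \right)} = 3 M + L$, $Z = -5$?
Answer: $73$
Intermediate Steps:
$U{\left(M,L \right)} = L + 3 M$
$Z + 26 U{\left(1,0 \right)} = -5 + 26 \left(0 + 3 \cdot 1\right) = -5 + 26 \left(0 + 3\right) = -5 + 26 \cdot 3 = -5 + 78 = 73$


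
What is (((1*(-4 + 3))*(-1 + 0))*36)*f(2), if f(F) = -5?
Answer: -180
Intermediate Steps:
(((1*(-4 + 3))*(-1 + 0))*36)*f(2) = (((1*(-4 + 3))*(-1 + 0))*36)*(-5) = (((1*(-1))*(-1))*36)*(-5) = (-1*(-1)*36)*(-5) = (1*36)*(-5) = 36*(-5) = -180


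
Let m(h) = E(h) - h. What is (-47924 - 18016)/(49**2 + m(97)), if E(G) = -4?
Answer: -3297/115 ≈ -28.670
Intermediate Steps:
m(h) = -4 - h
(-47924 - 18016)/(49**2 + m(97)) = (-47924 - 18016)/(49**2 + (-4 - 1*97)) = -65940/(2401 + (-4 - 97)) = -65940/(2401 - 101) = -65940/2300 = -65940*1/2300 = -3297/115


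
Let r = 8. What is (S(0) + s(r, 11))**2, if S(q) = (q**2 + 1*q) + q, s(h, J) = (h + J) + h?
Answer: 729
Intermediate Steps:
s(h, J) = J + 2*h (s(h, J) = (J + h) + h = J + 2*h)
S(q) = q**2 + 2*q (S(q) = (q**2 + q) + q = (q + q**2) + q = q**2 + 2*q)
(S(0) + s(r, 11))**2 = (0*(2 + 0) + (11 + 2*8))**2 = (0*2 + (11 + 16))**2 = (0 + 27)**2 = 27**2 = 729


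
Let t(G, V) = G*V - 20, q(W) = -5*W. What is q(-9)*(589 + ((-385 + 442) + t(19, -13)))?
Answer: 17055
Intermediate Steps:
t(G, V) = -20 + G*V
q(-9)*(589 + ((-385 + 442) + t(19, -13))) = (-5*(-9))*(589 + ((-385 + 442) + (-20 + 19*(-13)))) = 45*(589 + (57 + (-20 - 247))) = 45*(589 + (57 - 267)) = 45*(589 - 210) = 45*379 = 17055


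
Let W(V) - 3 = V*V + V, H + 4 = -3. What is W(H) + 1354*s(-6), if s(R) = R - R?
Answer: 45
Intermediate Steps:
H = -7 (H = -4 - 3 = -7)
s(R) = 0
W(V) = 3 + V + V² (W(V) = 3 + (V*V + V) = 3 + (V² + V) = 3 + (V + V²) = 3 + V + V²)
W(H) + 1354*s(-6) = (3 - 7 + (-7)²) + 1354*0 = (3 - 7 + 49) + 0 = 45 + 0 = 45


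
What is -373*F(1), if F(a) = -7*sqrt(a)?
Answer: 2611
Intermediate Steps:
-373*F(1) = -(-2611)*sqrt(1) = -(-2611) = -373*(-7) = 2611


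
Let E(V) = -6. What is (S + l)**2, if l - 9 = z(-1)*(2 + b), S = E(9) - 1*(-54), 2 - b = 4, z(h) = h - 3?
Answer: 3249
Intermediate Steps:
z(h) = -3 + h
b = -2 (b = 2 - 1*4 = 2 - 4 = -2)
S = 48 (S = -6 - 1*(-54) = -6 + 54 = 48)
l = 9 (l = 9 + (-3 - 1)*(2 - 2) = 9 - 4*0 = 9 + 0 = 9)
(S + l)**2 = (48 + 9)**2 = 57**2 = 3249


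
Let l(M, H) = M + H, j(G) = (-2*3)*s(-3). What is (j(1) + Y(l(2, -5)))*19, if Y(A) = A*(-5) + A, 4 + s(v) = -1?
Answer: 798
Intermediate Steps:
s(v) = -5 (s(v) = -4 - 1 = -5)
j(G) = 30 (j(G) = -2*3*(-5) = -6*(-5) = 30)
l(M, H) = H + M
Y(A) = -4*A (Y(A) = -5*A + A = -4*A)
(j(1) + Y(l(2, -5)))*19 = (30 - 4*(-5 + 2))*19 = (30 - 4*(-3))*19 = (30 + 12)*19 = 42*19 = 798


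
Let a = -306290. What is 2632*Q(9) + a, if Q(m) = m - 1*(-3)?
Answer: -274706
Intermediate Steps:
Q(m) = 3 + m (Q(m) = m + 3 = 3 + m)
2632*Q(9) + a = 2632*(3 + 9) - 306290 = 2632*12 - 306290 = 31584 - 306290 = -274706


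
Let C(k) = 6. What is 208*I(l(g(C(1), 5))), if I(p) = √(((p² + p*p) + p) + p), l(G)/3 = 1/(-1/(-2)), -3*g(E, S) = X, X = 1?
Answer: 416*√21 ≈ 1906.4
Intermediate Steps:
g(E, S) = -⅓ (g(E, S) = -⅓*1 = -⅓)
l(G) = 6 (l(G) = 3/((-1/(-2))) = 3/((-1*(-½))) = 3/(½) = 3*2 = 6)
I(p) = √(2*p + 2*p²) (I(p) = √(((p² + p²) + p) + p) = √((2*p² + p) + p) = √((p + 2*p²) + p) = √(2*p + 2*p²))
208*I(l(g(C(1), 5))) = 208*(√2*√(6*(1 + 6))) = 208*(√2*√(6*7)) = 208*(√2*√42) = 208*(2*√21) = 416*√21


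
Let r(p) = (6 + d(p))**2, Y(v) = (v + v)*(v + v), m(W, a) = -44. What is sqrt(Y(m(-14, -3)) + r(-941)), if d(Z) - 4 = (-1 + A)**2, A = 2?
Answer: 11*sqrt(65) ≈ 88.685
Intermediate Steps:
Y(v) = 4*v**2 (Y(v) = (2*v)*(2*v) = 4*v**2)
d(Z) = 5 (d(Z) = 4 + (-1 + 2)**2 = 4 + 1**2 = 4 + 1 = 5)
r(p) = 121 (r(p) = (6 + 5)**2 = 11**2 = 121)
sqrt(Y(m(-14, -3)) + r(-941)) = sqrt(4*(-44)**2 + 121) = sqrt(4*1936 + 121) = sqrt(7744 + 121) = sqrt(7865) = 11*sqrt(65)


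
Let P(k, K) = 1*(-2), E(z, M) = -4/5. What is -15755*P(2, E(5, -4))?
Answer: 31510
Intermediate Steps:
E(z, M) = -⅘ (E(z, M) = -4*⅕ = -⅘)
P(k, K) = -2
-15755*P(2, E(5, -4)) = -15755*(-2) = 31510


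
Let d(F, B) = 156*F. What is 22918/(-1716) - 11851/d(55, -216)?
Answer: -42147/2860 ≈ -14.737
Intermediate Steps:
22918/(-1716) - 11851/d(55, -216) = 22918/(-1716) - 11851/(156*55) = 22918*(-1/1716) - 11851/8580 = -11459/858 - 11851*1/8580 = -11459/858 - 11851/8580 = -42147/2860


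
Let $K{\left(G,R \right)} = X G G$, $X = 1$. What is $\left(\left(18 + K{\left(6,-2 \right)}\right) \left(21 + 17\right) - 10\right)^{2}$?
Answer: $4169764$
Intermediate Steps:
$K{\left(G,R \right)} = G^{2}$ ($K{\left(G,R \right)} = 1 G G = G G = G^{2}$)
$\left(\left(18 + K{\left(6,-2 \right)}\right) \left(21 + 17\right) - 10\right)^{2} = \left(\left(18 + 6^{2}\right) \left(21 + 17\right) - 10\right)^{2} = \left(\left(18 + 36\right) 38 - 10\right)^{2} = \left(54 \cdot 38 - 10\right)^{2} = \left(2052 - 10\right)^{2} = 2042^{2} = 4169764$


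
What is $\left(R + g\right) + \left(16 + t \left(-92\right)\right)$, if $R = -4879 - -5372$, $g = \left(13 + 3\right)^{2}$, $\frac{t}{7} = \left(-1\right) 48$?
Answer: $31677$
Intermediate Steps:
$t = -336$ ($t = 7 \left(\left(-1\right) 48\right) = 7 \left(-48\right) = -336$)
$g = 256$ ($g = 16^{2} = 256$)
$R = 493$ ($R = -4879 + 5372 = 493$)
$\left(R + g\right) + \left(16 + t \left(-92\right)\right) = \left(493 + 256\right) + \left(16 - -30912\right) = 749 + \left(16 + 30912\right) = 749 + 30928 = 31677$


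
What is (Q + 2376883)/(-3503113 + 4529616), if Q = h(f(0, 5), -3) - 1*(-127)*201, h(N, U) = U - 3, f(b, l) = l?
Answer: 2402404/1026503 ≈ 2.3404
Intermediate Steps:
h(N, U) = -3 + U
Q = 25521 (Q = (-3 - 3) - 1*(-127)*201 = -6 + 127*201 = -6 + 25527 = 25521)
(Q + 2376883)/(-3503113 + 4529616) = (25521 + 2376883)/(-3503113 + 4529616) = 2402404/1026503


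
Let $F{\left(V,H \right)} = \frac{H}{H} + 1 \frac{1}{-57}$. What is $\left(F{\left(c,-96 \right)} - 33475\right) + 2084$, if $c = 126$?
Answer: $- \frac{1789231}{57} \approx -31390.0$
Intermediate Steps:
$F{\left(V,H \right)} = \frac{56}{57}$ ($F{\left(V,H \right)} = 1 + 1 \left(- \frac{1}{57}\right) = 1 - \frac{1}{57} = \frac{56}{57}$)
$\left(F{\left(c,-96 \right)} - 33475\right) + 2084 = \left(\frac{56}{57} - 33475\right) + 2084 = - \frac{1908019}{57} + 2084 = - \frac{1789231}{57}$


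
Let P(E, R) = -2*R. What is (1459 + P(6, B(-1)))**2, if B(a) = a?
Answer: 2134521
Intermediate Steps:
(1459 + P(6, B(-1)))**2 = (1459 - 2*(-1))**2 = (1459 + 2)**2 = 1461**2 = 2134521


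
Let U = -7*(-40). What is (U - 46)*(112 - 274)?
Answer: -37908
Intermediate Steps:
U = 280
(U - 46)*(112 - 274) = (280 - 46)*(112 - 274) = 234*(-162) = -37908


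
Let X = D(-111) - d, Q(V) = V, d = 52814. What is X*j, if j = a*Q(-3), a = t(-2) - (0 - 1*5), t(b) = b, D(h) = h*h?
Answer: 364437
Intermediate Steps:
D(h) = h**2
X = -40493 (X = (-111)**2 - 1*52814 = 12321 - 52814 = -40493)
a = 3 (a = -2 - (0 - 1*5) = -2 - (0 - 5) = -2 - 1*(-5) = -2 + 5 = 3)
j = -9 (j = 3*(-3) = -9)
X*j = -40493*(-9) = 364437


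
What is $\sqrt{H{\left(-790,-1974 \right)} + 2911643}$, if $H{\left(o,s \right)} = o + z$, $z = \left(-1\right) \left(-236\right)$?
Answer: $\sqrt{2911089} \approx 1706.2$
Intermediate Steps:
$z = 236$
$H{\left(o,s \right)} = 236 + o$ ($H{\left(o,s \right)} = o + 236 = 236 + o$)
$\sqrt{H{\left(-790,-1974 \right)} + 2911643} = \sqrt{\left(236 - 790\right) + 2911643} = \sqrt{-554 + 2911643} = \sqrt{2911089}$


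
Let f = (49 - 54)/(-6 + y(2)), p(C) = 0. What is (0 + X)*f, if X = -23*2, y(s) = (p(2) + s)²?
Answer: -115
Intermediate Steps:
y(s) = s² (y(s) = (0 + s)² = s²)
f = 5/2 (f = (49 - 54)/(-6 + 2²) = -5/(-6 + 4) = -5/(-2) = -5*(-½) = 5/2 ≈ 2.5000)
X = -46
(0 + X)*f = (0 - 46)*(5/2) = -46*5/2 = -115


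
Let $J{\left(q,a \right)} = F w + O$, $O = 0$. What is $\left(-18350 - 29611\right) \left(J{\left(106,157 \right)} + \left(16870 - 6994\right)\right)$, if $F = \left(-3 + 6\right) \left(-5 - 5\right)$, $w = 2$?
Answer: $-470785176$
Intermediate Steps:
$F = -30$ ($F = 3 \left(-10\right) = -30$)
$J{\left(q,a \right)} = -60$ ($J{\left(q,a \right)} = \left(-30\right) 2 + 0 = -60 + 0 = -60$)
$\left(-18350 - 29611\right) \left(J{\left(106,157 \right)} + \left(16870 - 6994\right)\right) = \left(-18350 - 29611\right) \left(-60 + \left(16870 - 6994\right)\right) = - 47961 \left(-60 + \left(16870 - 6994\right)\right) = - 47961 \left(-60 + 9876\right) = \left(-47961\right) 9816 = -470785176$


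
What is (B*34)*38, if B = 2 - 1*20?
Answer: -23256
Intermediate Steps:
B = -18 (B = 2 - 20 = -18)
(B*34)*38 = -18*34*38 = -612*38 = -23256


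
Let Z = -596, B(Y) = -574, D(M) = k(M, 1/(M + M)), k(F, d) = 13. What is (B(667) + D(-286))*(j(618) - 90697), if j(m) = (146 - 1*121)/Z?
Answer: 30325100157/596 ≈ 5.0881e+7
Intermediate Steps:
D(M) = 13
j(m) = -25/596 (j(m) = (146 - 1*121)/(-596) = (146 - 121)*(-1/596) = 25*(-1/596) = -25/596)
(B(667) + D(-286))*(j(618) - 90697) = (-574 + 13)*(-25/596 - 90697) = -561*(-54055437/596) = 30325100157/596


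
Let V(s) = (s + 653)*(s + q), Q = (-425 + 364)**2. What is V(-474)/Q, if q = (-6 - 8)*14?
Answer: -119930/3721 ≈ -32.231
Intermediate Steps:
q = -196 (q = -14*14 = -196)
Q = 3721 (Q = (-61)**2 = 3721)
V(s) = (-196 + s)*(653 + s) (V(s) = (s + 653)*(s - 196) = (653 + s)*(-196 + s) = (-196 + s)*(653 + s))
V(-474)/Q = (-127988 + (-474)**2 + 457*(-474))/3721 = (-127988 + 224676 - 216618)*(1/3721) = -119930*1/3721 = -119930/3721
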